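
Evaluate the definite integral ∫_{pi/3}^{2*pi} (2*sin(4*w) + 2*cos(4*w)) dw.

-3/4 + sqrt(3)/4

An antiderivative is F(w) = sin(4*w)/2 - cos(4*w)/2.
Then F(2*pi) - F(pi/3) = (-1/2) - (1/4 - sqrt(3)/4) = -3/4 + sqrt(3)/4.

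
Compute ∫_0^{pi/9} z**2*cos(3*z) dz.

-sqrt(3)/27 + sqrt(3)*pi**2/486 + pi/81

Integrate by parts twice (u = z^2, dv = cos(3*z) dz).
An antiderivative is F(z) = z**2*sin(3*z)/3 + 2*z*cos(3*z)/9 - 2*sin(3*z)/27.
Then F(pi/9) - F(0) = (-sqrt(3)/27 + sqrt(3)*pi**2/486 + pi/81) - (0) = -sqrt(3)/27 + sqrt(3)*pi**2/486 + pi/81.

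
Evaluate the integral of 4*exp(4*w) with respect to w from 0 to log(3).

80

Let u = exp(w), so du = exp(w) dw. When w = 0, u = 1; when w = log(3), u = 3.
The integral becomes 4·∫ u**3 du from 1 to 3, with antiderivative u**4.
Back in w: F(w) = exp(4*w).
Then F(log(3)) - F(0) = (81) - (1) = 80.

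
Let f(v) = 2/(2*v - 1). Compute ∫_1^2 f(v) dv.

An antiderivative is F(v) = log(2*v - 1).
Then F(2) - F(1) = (log(3)) - (0) = log(3).

log(3)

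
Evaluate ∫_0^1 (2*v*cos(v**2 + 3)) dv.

Let u = v**2 + 3, so du = 2*v dv. When v = 0, u = 3; when v = 1, u = 4.
The integral becomes ∫ cos(u) du from 3 to 4, with antiderivative sin(u).
Back in v: F(v) = sin(v**2 + 3).
Then F(1) - F(0) = (sin(4)) - (sin(3)) = sin(4) - sin(3).

sin(4) - sin(3)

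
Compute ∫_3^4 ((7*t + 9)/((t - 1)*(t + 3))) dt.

-7*log(2) + log(3) + 3*log(7)

Factor the denominator: t**2 + 2*t - 3 = (t + 3)(t - 1).
Partial fractions: (7*t + 9)/((t - 1)*(t + 3)) = 3/(t + 3) + 4/(t - 1).
An antiderivative is F(t) = 4*log(t - 1) + 3*log(t + 3).
Then F(4) - F(3) = (4*log(3) + 3*log(7)) - (3*log(3) + 7*log(2)) = -7*log(2) + log(3) + 3*log(7).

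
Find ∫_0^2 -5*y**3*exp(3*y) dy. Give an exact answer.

-230*exp(6)/27 - 10/27

Integrate by parts 3 times (u = y^3, dv = -5*exp(3*y) dy).
An antiderivative is F(y) = (-45*y**3 + 45*y**2 - 30*y + 10)*exp(3*y)/27.
Then F(2) - F(0) = (-230*exp(6)/27) - (10/27) = -230*exp(6)/27 - 10/27.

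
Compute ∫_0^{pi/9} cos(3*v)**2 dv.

Use the identity cos^2(3*v) = (1 + cos(6*v))/2.
An antiderivative is F(v) = v/2 + sin(6*v)/12.
Then F(pi/9) - F(0) = (sqrt(3)/24 + pi/18) - (0) = sqrt(3)/24 + pi/18.

sqrt(3)/24 + pi/18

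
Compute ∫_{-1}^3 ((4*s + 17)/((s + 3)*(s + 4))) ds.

-log(7) + 6*log(3)

Factor the denominator: s**2 + 7*s + 12 = (s + 4)(s + 3).
Partial fractions: (4*s + 17)/((s + 3)*(s + 4)) = -1/(s + 4) + 5/(s + 3).
An antiderivative is F(s) = 5*log(s + 3) - log(s + 4).
Then F(3) - F(-1) = (-log(7) + 5*log(2) + 5*log(3)) - (log(32/3)) = -log(7) + 6*log(3).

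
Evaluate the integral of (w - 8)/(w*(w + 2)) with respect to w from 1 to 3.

-9*log(3) + 5*log(5)

Factor the denominator: w**2 + 2*w = (w + 2)w.
Partial fractions: (w - 8)/(w*(w + 2)) = 5/(w + 2) - 4/w.
An antiderivative is F(w) = -4*log(w) + 5*log(w + 2).
Then F(3) - F(1) = (-4*log(3) + 5*log(5)) - (5*log(3)) = -9*log(3) + 5*log(5).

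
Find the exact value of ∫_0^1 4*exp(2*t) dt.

An antiderivative is F(t) = 2*exp(2*t).
Then F(1) - F(0) = (2*exp(2)) - (2) = -2 + 2*exp(2).

-2 + 2*exp(2)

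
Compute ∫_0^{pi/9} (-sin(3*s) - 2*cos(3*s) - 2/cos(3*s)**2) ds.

-sqrt(3) - 1/6

An antiderivative is F(s) = -2*sin(3*s)/3 + cos(3*s)/3 - 2*tan(3*s)/3.
Then F(pi/9) - F(0) = (1/6 - sqrt(3)) - (1/3) = -sqrt(3) - 1/6.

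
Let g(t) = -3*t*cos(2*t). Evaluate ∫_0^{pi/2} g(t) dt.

3/2

Integrate by parts once (u = t, dv = -3*cos(2*t) dt).
An antiderivative is F(t) = -3*t*sin(2*t)/2 - 3*cos(2*t)/4.
Then F(pi/2) - F(0) = (3/4) - (-3/4) = 3/2.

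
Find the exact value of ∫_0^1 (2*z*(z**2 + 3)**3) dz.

175/4

Let u = z**2 + 3, so du = 2*z dz. When z = 0, u = 3; when z = 1, u = 4.
The integral becomes ∫ u**3 du from 3 to 4, with antiderivative u**4/4.
Back in z: F(z) = (z**2 + 3)**4/4.
Then F(1) - F(0) = (64) - (81/4) = 175/4.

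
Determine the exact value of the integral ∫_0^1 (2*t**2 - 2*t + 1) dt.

By the power rule, an antiderivative is F(t) = 2*t**3/3 - t**2 + t.
Then F(1) - F(0) = (2/3) - (0) = 2/3.

2/3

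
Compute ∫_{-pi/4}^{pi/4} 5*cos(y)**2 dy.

Use the identity cos^2(y) = (1 + cos(2*y))/2.
An antiderivative is F(y) = 5*y/2 + 5*sin(2*y)/4.
Then F(pi/4) - F(-pi/4) = (5/4 + 5*pi/8) - (-5*pi/8 - 5/4) = 5/2 + 5*pi/4.

5/2 + 5*pi/4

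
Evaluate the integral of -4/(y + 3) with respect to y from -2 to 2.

An antiderivative is F(y) = -4*log(y + 3).
Then F(2) - F(-2) = (-4*log(5)) - (0) = -4*log(5).

-4*log(5)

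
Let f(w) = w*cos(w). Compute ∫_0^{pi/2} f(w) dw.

-1 + pi/2

Integrate by parts once (u = w, dv = cos(w) dw).
An antiderivative is F(w) = w*sin(w) + cos(w).
Then F(pi/2) - F(0) = (pi/2) - (1) = -1 + pi/2.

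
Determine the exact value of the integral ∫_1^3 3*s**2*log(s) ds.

Integrate by parts once (u = ln s, dv = 3*s**2 ds).
An antiderivative is F(s) = s**3*(3*log(s) - 1)/3.
Then F(3) - F(1) = (-9 + 27*log(3)) - (-1/3) = -26/3 + 27*log(3).

-26/3 + 27*log(3)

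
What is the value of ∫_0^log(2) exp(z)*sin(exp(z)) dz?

-cos(2) + cos(1)

Let u = exp(z), so du = exp(z) dz. When z = 0, u = 1; when z = log(2), u = 2.
The integral becomes ∫ sin(u) du from 1 to 2, with antiderivative -cos(u).
Back in z: F(z) = -cos(exp(z)).
Then F(log(2)) - F(0) = (-cos(2)) - (-cos(1)) = -cos(2) + cos(1).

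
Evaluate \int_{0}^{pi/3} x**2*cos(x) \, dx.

Integrate by parts twice (u = x^2, dv = cos(x) dx).
An antiderivative is F(x) = x**2*sin(x) + 2*x*cos(x) - 2*sin(x).
Then F(pi/3) - F(0) = (-sqrt(3) + sqrt(3)*pi**2/18 + pi/3) - (0) = -sqrt(3) + sqrt(3)*pi**2/18 + pi/3.

-sqrt(3) + sqrt(3)*pi**2/18 + pi/3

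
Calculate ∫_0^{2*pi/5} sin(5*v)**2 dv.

Use the identity sin^2(5*v) = (1 - cos(10*v))/2.
An antiderivative is F(v) = v/2 - sin(10*v)/20.
Then F(2*pi/5) - F(0) = (pi/5) - (0) = pi/5.

pi/5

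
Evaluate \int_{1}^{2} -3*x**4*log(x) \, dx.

93/25 - 96*log(2)/5

Integrate by parts once (u = ln x, dv = -3*x**4 dx).
An antiderivative is F(x) = -3*x**5*(5*log(x) - 1)/25.
Then F(2) - F(1) = (96/25 - 96*log(2)/5) - (3/25) = 93/25 - 96*log(2)/5.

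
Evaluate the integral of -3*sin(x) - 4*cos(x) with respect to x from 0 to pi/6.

-5 + 3*sqrt(3)/2

An antiderivative is F(x) = -4*sin(x) + 3*cos(x).
Then F(pi/6) - F(0) = (-2 + 3*sqrt(3)/2) - (3) = -5 + 3*sqrt(3)/2.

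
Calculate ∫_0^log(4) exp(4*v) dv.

255/4

Let u = exp(v), so du = exp(v) dv. When v = 0, u = 1; when v = log(4), u = 4.
The integral becomes ∫ u**3 du from 1 to 4, with antiderivative u**4/4.
Back in v: F(v) = exp(4*v)/4.
Then F(log(4)) - F(0) = (64) - (1/4) = 255/4.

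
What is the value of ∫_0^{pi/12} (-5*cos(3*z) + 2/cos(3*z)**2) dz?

An antiderivative is F(z) = -5*sin(3*z)/3 + 2*tan(3*z)/3.
Then F(pi/12) - F(0) = (2/3 - 5*sqrt(2)/6) - (0) = 2/3 - 5*sqrt(2)/6.

2/3 - 5*sqrt(2)/6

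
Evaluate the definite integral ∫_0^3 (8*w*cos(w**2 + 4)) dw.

Let u = w**2 + 4, so du = 2*w dw. When w = 0, u = 4; when w = 3, u = 13.
The integral becomes 4·∫ cos(u) du from 4 to 13, with antiderivative 4*sin(u).
Back in w: F(w) = 4*sin(w**2 + 4).
Then F(3) - F(0) = (4*sin(13)) - (4*sin(4)) = 4*sin(13) - 4*sin(4).

4*sin(13) - 4*sin(4)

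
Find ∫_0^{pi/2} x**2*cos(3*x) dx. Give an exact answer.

2/27 - pi**2/12

Integrate by parts twice (u = x^2, dv = cos(3*x) dx).
An antiderivative is F(x) = x**2*sin(3*x)/3 + 2*x*cos(3*x)/9 - 2*sin(3*x)/27.
Then F(pi/2) - F(0) = (2/27 - pi**2/12) - (0) = 2/27 - pi**2/12.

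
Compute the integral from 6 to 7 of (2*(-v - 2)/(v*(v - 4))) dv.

log(28/81)

Factor the denominator: v**2 - 4*v = v(v - 4).
Partial fractions: 2*(-v - 2)/(v*(v - 4)) = 1/v - 3/(v - 4).
An antiderivative is F(v) = log(v) - 3*log(v - 4).
Then F(7) - F(6) = (log(7/27)) - (log(3/4)) = log(28/81).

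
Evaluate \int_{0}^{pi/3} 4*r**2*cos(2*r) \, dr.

-pi/3 - sqrt(3)/2 + sqrt(3)*pi**2/9

Integrate by parts twice (u = r^2, dv = 4*cos(2*r) dr).
An antiderivative is F(r) = 2*r**2*sin(2*r) + 2*r*cos(2*r) - sin(2*r).
Then F(pi/3) - F(0) = (-pi/3 - sqrt(3)/2 + sqrt(3)*pi**2/9) - (0) = -pi/3 - sqrt(3)/2 + sqrt(3)*pi**2/9.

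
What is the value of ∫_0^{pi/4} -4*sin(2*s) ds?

-2

An antiderivative is F(s) = 2*cos(2*s).
Then F(pi/4) - F(0) = (0) - (2) = -2.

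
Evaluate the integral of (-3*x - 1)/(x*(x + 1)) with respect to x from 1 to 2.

Factor the denominator: x**2 + x = (x + 1)x.
Partial fractions: (-3*x - 1)/(x*(x + 1)) = -2/(x + 1) - 1/x.
An antiderivative is F(x) = -log(x) - 2*log(x + 1).
Then F(2) - F(1) = (-log(18)) - (-log(4)) = log(2/9).

log(2/9)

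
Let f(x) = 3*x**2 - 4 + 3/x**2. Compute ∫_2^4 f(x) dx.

By the power rule, an antiderivative is F(x) = x**3 - 4*x - 3/x.
Then F(4) - F(2) = (189/4) - (-3/2) = 195/4.

195/4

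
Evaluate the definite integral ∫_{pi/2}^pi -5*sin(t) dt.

-5

An antiderivative is F(t) = 5*cos(t).
Then F(pi) - F(pi/2) = (-5) - (0) = -5.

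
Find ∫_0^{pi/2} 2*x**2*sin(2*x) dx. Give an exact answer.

-1 + pi**2/4

Integrate by parts twice (u = x^2, dv = 2*sin(2*x) dx).
An antiderivative is F(x) = -x**2*cos(2*x) + x*sin(2*x) + cos(2*x)/2.
Then F(pi/2) - F(0) = (-1/2 + pi**2/4) - (1/2) = -1 + pi**2/4.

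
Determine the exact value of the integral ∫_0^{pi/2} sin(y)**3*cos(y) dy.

Let u = sin(y), so du = cos(y) dy. When y = 0, u = 0; when y = pi/2, u = 1.
The integral becomes ∫ u**3 du from 0 to 1, with antiderivative u**4/4.
Back in y: F(y) = sin(y)**4/4.
Then F(pi/2) - F(0) = (1/4) - (0) = 1/4.

1/4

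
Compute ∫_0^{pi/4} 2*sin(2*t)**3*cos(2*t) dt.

1/4

Let u = sin(2*t), so du = 2*cos(2*t) dt. When t = 0, u = 0; when t = pi/4, u = 1.
The integral becomes ∫ u**3 du from 0 to 1, with antiderivative u**4/4.
Back in t: F(t) = sin(2*t)**4/4.
Then F(pi/4) - F(0) = (1/4) - (0) = 1/4.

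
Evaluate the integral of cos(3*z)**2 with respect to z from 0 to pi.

Use the identity cos^2(3*z) = (1 + cos(6*z))/2.
An antiderivative is F(z) = z/2 + sin(6*z)/12.
Then F(pi) - F(0) = (pi/2) - (0) = pi/2.

pi/2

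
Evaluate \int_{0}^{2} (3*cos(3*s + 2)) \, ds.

-sin(2) + sin(8)

Let u = 3*s + 2, so du = 3 ds. When s = 0, u = 2; when s = 2, u = 8.
The integral becomes ∫ cos(u) du from 2 to 8, with antiderivative sin(u).
Back in s: F(s) = sin(3*s + 2).
Then F(2) - F(0) = (sin(8)) - (sin(2)) = -sin(2) + sin(8).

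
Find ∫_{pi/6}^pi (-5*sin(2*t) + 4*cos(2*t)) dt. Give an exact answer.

5/4 - sqrt(3)

An antiderivative is F(t) = 2*sin(2*t) + 5*cos(2*t)/2.
Then F(pi) - F(pi/6) = (5/2) - (5/4 + sqrt(3)) = 5/4 - sqrt(3).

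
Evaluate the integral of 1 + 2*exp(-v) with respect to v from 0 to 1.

3 - 2*exp(-1)

An antiderivative is F(v) = v - 2*exp(-v).
Then F(1) - F(0) = (1 - 2*exp(-1)) - (-2) = 3 - 2*exp(-1).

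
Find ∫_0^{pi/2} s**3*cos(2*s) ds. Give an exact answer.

3/4 - 3*pi**2/16

Integrate by parts 3 times (u = s^3, dv = cos(2*s) ds).
An antiderivative is F(s) = s**3*sin(2*s)/2 + 3*s**2*cos(2*s)/4 - 3*s*sin(2*s)/4 - 3*cos(2*s)/8.
Then F(pi/2) - F(0) = (3/8 - 3*pi**2/16) - (-3/8) = 3/4 - 3*pi**2/16.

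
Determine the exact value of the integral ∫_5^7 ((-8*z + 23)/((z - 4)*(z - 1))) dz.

Factor the denominator: z**2 - 5*z + 4 = (z - 1)(z - 4).
Partial fractions: (-8*z + 23)/((z - 4)*(z - 1)) = -5/(z - 1) - 3/(z - 4).
An antiderivative is F(z) = -3*log(z - 4) - 5*log(z - 1).
Then F(7) - F(5) = (-8*log(3) - 5*log(2)) - (-10*log(2)) = -8*log(3) + 5*log(2).

-8*log(3) + 5*log(2)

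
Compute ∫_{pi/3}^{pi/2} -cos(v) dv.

-1 + sqrt(3)/2

An antiderivative is F(v) = -sin(v).
Then F(pi/2) - F(pi/3) = (-1) - (-sqrt(3)/2) = -1 + sqrt(3)/2.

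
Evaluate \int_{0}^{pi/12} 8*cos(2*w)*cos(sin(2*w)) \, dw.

Let u = sin(2*w), so du = 2*cos(2*w) dw. When w = 0, u = 0; when w = pi/12, u = 1/2.
The integral becomes 4·∫ cos(u) du from 0 to 1/2, with antiderivative 4*sin(u).
Back in w: F(w) = 4*sin(sin(2*w)).
Then F(pi/12) - F(0) = (4*sin(1/2)) - (0) = 4*sin(1/2).

4*sin(1/2)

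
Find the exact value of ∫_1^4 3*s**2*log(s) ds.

Integrate by parts once (u = ln s, dv = 3*s**2 ds).
An antiderivative is F(s) = s**3*(3*log(s) - 1)/3.
Then F(4) - F(1) = (-64/3 + 128*log(2)) - (-1/3) = -21 + 128*log(2).

-21 + 128*log(2)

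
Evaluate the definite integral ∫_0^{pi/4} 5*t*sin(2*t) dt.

Integrate by parts once (u = t, dv = 5*sin(2*t) dt).
An antiderivative is F(t) = -5*t*cos(2*t)/2 + 5*sin(2*t)/4.
Then F(pi/4) - F(0) = (5/4) - (0) = 5/4.

5/4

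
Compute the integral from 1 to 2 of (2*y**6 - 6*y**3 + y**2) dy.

677/42

By the power rule, an antiderivative is F(y) = 2*y**7/7 - 3*y**4/2 + y**3/3.
Then F(2) - F(1) = (320/21) - (-37/42) = 677/42.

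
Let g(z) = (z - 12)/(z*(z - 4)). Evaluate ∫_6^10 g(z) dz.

-5*log(3) + 3*log(5)

Factor the denominator: z**2 - 4*z = z(z - 4).
Partial fractions: (z - 12)/(z*(z - 4)) = 3/z - 2/(z - 4).
An antiderivative is F(z) = 3*log(z) - 2*log(z - 4).
Then F(10) - F(6) = (-2*log(3) + log(2) + 3*log(5)) - (log(54)) = -5*log(3) + 3*log(5).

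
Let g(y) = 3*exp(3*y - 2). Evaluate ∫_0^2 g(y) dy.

Let u = 3*y - 2, so du = 3 dy. When y = 0, u = -2; when y = 2, u = 4.
The integral becomes ∫ exp(u) du from -2 to 4, with antiderivative exp(u).
Back in y: F(y) = exp(3*y - 2).
Then F(2) - F(0) = (exp(4)) - (exp(-2)) = -(1 - exp(6))*exp(-2).

-(1 - exp(6))*exp(-2)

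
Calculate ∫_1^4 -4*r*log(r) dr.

Integrate by parts once (u = ln r, dv = -4*r dr).
An antiderivative is F(r) = -r**2*(2*log(r) - 1).
Then F(4) - F(1) = (16 - 64*log(2)) - (1) = 15 - 64*log(2).

15 - 64*log(2)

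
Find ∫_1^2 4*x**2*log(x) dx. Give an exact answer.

Integrate by parts once (u = ln x, dv = 4*x**2 dx).
An antiderivative is F(x) = 4*x**3*(3*log(x) - 1)/9.
Then F(2) - F(1) = (-32/9 + 32*log(2)/3) - (-4/9) = -28/9 + 32*log(2)/3.

-28/9 + 32*log(2)/3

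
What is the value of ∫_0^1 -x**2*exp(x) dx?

2 - E

Integrate by parts twice (u = x^2, dv = -exp(x) dx).
An antiderivative is F(x) = (-x**2 + 2*x - 2)*exp(x).
Then F(1) - F(0) = (-E) - (-2) = 2 - E.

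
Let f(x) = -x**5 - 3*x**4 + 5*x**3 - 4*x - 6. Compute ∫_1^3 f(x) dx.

By the power rule, an antiderivative is F(x) = -x**6/6 - 3*x**5/5 + 5*x**4/4 - 2*x**2 - 6*x.
Then F(3) - F(1) = (-4041/20) - (-451/60) = -2918/15.

-2918/15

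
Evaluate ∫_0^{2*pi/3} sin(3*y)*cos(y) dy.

Use the identity sin(3*y)cos(y) = [sin(4*y) + sin(2*y)]/2.
An antiderivative is F(y) = -cos(2*y)/4 - cos(4*y)/8.
Then F(2*pi/3) - F(0) = (3/16) - (-3/8) = 9/16.

9/16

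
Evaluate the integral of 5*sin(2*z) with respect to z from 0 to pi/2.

5

An antiderivative is F(z) = -5*cos(2*z)/2.
Then F(pi/2) - F(0) = (5/2) - (-5/2) = 5.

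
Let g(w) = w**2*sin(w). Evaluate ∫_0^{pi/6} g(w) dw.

-2 - sqrt(3)*pi**2/72 + pi/6 + sqrt(3)

Integrate by parts twice (u = w^2, dv = sin(w) dw).
An antiderivative is F(w) = -w**2*cos(w) + 2*w*sin(w) + 2*cos(w).
Then F(pi/6) - F(0) = (-sqrt(3)*pi**2/72 + pi/6 + sqrt(3)) - (2) = -2 - sqrt(3)*pi**2/72 + pi/6 + sqrt(3).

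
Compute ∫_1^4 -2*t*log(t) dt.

15/2 - 32*log(2)

Integrate by parts once (u = ln t, dv = -2*t dt).
An antiderivative is F(t) = -t**2*(2*log(t) - 1)/2.
Then F(4) - F(1) = (8 - 32*log(2)) - (1/2) = 15/2 - 32*log(2).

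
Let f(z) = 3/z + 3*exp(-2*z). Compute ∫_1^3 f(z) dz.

An antiderivative is F(z) = 3*log(z) - 3*exp(-2*z)/2.
Then F(3) - F(1) = (-3*exp(-6)/2 + 3*log(3)) - (-3*exp(-2)/2) = -3*exp(-6)/2 + 3*exp(-2)/2 + 3*log(3).

-3*exp(-6)/2 + 3*exp(-2)/2 + 3*log(3)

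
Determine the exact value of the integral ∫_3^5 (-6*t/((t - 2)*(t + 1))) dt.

-6*log(3) + 2*log(2)

Factor the denominator: t**2 - t - 2 = (t + 1)(t - 2).
Partial fractions: -6*t/((t - 2)*(t + 1)) = -2/(t + 1) - 4/(t - 2).
An antiderivative is F(t) = -4*log(t - 2) - 2*log(t + 1).
Then F(5) - F(3) = (-6*log(3) - 2*log(2)) - (-log(16)) = -6*log(3) + 2*log(2).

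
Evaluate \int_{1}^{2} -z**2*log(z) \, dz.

7/9 - 8*log(2)/3

Integrate by parts once (u = ln z, dv = -z**2 dz).
An antiderivative is F(z) = -z**3*(3*log(z) - 1)/9.
Then F(2) - F(1) = (8/9 - 8*log(2)/3) - (1/9) = 7/9 - 8*log(2)/3.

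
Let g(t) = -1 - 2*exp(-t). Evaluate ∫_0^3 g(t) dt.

-5 + 2*exp(-3)

An antiderivative is F(t) = -t + 2*exp(-t).
Then F(3) - F(0) = (-3 + 2*exp(-3)) - (2) = -5 + 2*exp(-3).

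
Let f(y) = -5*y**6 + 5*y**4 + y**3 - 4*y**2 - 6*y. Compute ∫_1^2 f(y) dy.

-6241/84

By the power rule, an antiderivative is F(y) = -5*y**7/7 + y**5 + y**4/4 - 4*y**3/3 - 3*y**2.
Then F(2) - F(1) = (-1640/21) - (-319/84) = -6241/84.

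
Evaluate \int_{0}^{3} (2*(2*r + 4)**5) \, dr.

165984

Let u = 2*r + 4, so du = 2 dr. When r = 0, u = 4; when r = 3, u = 10.
The integral becomes ∫ u**5 du from 4 to 10, with antiderivative u**6/6.
Back in r: F(r) = (2*r + 4)**6/6.
Then F(3) - F(0) = (500000/3) - (2048/3) = 165984.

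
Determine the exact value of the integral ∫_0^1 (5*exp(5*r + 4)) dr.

Let u = 5*r + 4, so du = 5 dr. When r = 0, u = 4; when r = 1, u = 9.
The integral becomes ∫ exp(u) du from 4 to 9, with antiderivative exp(u).
Back in r: F(r) = exp(5*r + 4).
Then F(1) - F(0) = (exp(9)) - (exp(4)) = -exp(4) + exp(9).

-exp(4) + exp(9)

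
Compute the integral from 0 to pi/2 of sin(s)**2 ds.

pi/4

Use the identity sin^2(s) = (1 - cos(2*s))/2.
An antiderivative is F(s) = s/2 - sin(2*s)/4.
Then F(pi/2) - F(0) = (pi/4) - (0) = pi/4.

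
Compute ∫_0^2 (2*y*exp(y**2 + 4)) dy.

Let u = y**2 + 4, so du = 2*y dy. When y = 0, u = 4; when y = 2, u = 8.
The integral becomes ∫ exp(u) du from 4 to 8, with antiderivative exp(u).
Back in y: F(y) = exp(y**2 + 4).
Then F(2) - F(0) = (exp(8)) - (exp(4)) = -exp(4) + exp(8).

-exp(4) + exp(8)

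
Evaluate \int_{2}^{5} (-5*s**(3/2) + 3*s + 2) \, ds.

-50*sqrt(5) + 8*sqrt(2) + 75/2

By the power rule, an antiderivative is F(s) = -2*s**(5/2) + 3*s**2/2 + 2*s.
Then F(5) - F(2) = (95/2 - 50*sqrt(5)) - (10 - 8*sqrt(2)) = -50*sqrt(5) + 8*sqrt(2) + 75/2.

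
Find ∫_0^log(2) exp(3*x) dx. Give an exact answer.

7/3

Let u = exp(x), so du = exp(x) dx. When x = 0, u = 1; when x = log(2), u = 2.
The integral becomes ∫ u**2 du from 1 to 2, with antiderivative u**3/3.
Back in x: F(x) = exp(3*x)/3.
Then F(log(2)) - F(0) = (8/3) - (1/3) = 7/3.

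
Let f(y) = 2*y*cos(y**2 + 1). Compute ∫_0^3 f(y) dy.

-sin(1) + sin(10)

Let u = y**2 + 1, so du = 2*y dy. When y = 0, u = 1; when y = 3, u = 10.
The integral becomes ∫ cos(u) du from 1 to 10, with antiderivative sin(u).
Back in y: F(y) = sin(y**2 + 1).
Then F(3) - F(0) = (sin(10)) - (sin(1)) = -sin(1) + sin(10).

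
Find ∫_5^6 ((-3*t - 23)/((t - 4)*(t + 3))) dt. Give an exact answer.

-11*log(2) + 4*log(3)

Factor the denominator: t**2 - t - 12 = (t + 3)(t - 4).
Partial fractions: (-3*t - 23)/((t - 4)*(t + 3)) = 2/(t + 3) - 5/(t - 4).
An antiderivative is F(t) = -5*log(t - 4) + 2*log(t + 3).
Then F(6) - F(5) = (log(81/32)) - (log(64)) = -11*log(2) + 4*log(3).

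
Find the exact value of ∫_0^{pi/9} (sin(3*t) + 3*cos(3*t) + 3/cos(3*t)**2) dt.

An antiderivative is F(t) = sin(3*t) - cos(3*t)/3 + tan(3*t).
Then F(pi/9) - F(0) = (-1/6 + 3*sqrt(3)/2) - (-1/3) = 1/6 + 3*sqrt(3)/2.

1/6 + 3*sqrt(3)/2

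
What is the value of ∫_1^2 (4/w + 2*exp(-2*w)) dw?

An antiderivative is F(w) = 4*log(w) - exp(-2*w).
Then F(2) - F(1) = (-exp(-4) + 4*log(2)) - (-exp(-2)) = -exp(-4) + exp(-2) + 4*log(2).

-exp(-4) + exp(-2) + 4*log(2)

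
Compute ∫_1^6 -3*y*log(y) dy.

-54*log(3) - 54*log(2) + 105/4

Integrate by parts once (u = ln y, dv = -3*y dy).
An antiderivative is F(y) = -3*y**2*(2*log(y) - 1)/4.
Then F(6) - F(1) = (-54*log(3) - 54*log(2) + 27) - (3/4) = -54*log(3) - 54*log(2) + 105/4.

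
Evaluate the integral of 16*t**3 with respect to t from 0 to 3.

324

Let u = 2*t, so du = 2 dt. When t = 0, u = 0; when t = 3, u = 6.
The integral becomes ∫ u**3 du from 0 to 6, with antiderivative u**4/4.
Back in t: F(t) = 4*t**4.
Then F(3) - F(0) = (324) - (0) = 324.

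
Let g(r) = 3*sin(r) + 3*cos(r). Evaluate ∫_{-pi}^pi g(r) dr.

An antiderivative is F(r) = 3*sin(r) - 3*cos(r).
Then F(pi) - F(-pi) = (3) - (3) = 0.

0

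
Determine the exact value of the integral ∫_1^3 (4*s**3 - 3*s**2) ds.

54

By the power rule, an antiderivative is F(s) = s**4 - s**3.
Then F(3) - F(1) = (54) - (0) = 54.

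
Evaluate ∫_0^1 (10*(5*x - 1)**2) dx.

130/3

Let u = 5*x - 1, so du = 5 dx. When x = 0, u = -1; when x = 1, u = 4.
The integral becomes 2·∫ u**2 du from -1 to 4, with antiderivative 2*u**3/3.
Back in x: F(x) = 2*(5*x - 1)**3/3.
Then F(1) - F(0) = (128/3) - (-2/3) = 130/3.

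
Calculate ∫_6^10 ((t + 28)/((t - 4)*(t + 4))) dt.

-3*log(7) + 4*log(3) + 3*log(5)

Factor the denominator: t**2 - 16 = (t + 4)(t - 4).
Partial fractions: (t + 28)/((t - 4)*(t + 4)) = -3/(t + 4) + 4/(t - 4).
An antiderivative is F(t) = 4*log(t - 4) - 3*log(t + 4).
Then F(10) - F(6) = (-3*log(7) + log(2) + 4*log(3)) - (-3*log(5) + log(2)) = -3*log(7) + 4*log(3) + 3*log(5).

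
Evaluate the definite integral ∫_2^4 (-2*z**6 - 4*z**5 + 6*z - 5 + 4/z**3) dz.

-409147/56

By the power rule, an antiderivative is F(z) = -2*z**7/7 - 2*z**6/3 + 3*z**2 - 5*z - 2/z**2.
Then F(4) - F(2) = (-1240501/168) - (-3265/42) = -409147/56.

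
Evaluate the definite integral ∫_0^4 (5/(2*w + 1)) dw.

An antiderivative is F(w) = 5*log(2*w + 1)/2.
Then F(4) - F(0) = (5*log(3)) - (0) = 5*log(3).

5*log(3)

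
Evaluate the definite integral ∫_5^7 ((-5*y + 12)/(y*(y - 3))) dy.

Factor the denominator: y**2 - 3*y = y(y - 3).
Partial fractions: (-5*y + 12)/(y*(y - 3)) = -4/y - 1/(y - 3).
An antiderivative is F(y) = -4*log(y) - log(y - 3).
Then F(7) - F(5) = (-4*log(7) - 2*log(2)) - (-4*log(5) - log(2)) = -4*log(7) - log(2) + 4*log(5).

-4*log(7) - log(2) + 4*log(5)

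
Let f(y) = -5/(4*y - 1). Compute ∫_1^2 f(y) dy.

-5*log(7)/4 + 5*log(3)/4

An antiderivative is F(y) = -5*log(4*y - 1)/4.
Then F(2) - F(1) = (-5*log(7)/4) - (-5*log(3)/4) = -5*log(7)/4 + 5*log(3)/4.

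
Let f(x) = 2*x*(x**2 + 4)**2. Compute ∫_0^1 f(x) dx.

61/3

Let u = x**2 + 4, so du = 2*x dx. When x = 0, u = 4; when x = 1, u = 5.
The integral becomes ∫ u**2 du from 4 to 5, with antiderivative u**3/3.
Back in x: F(x) = (x**2 + 4)**3/3.
Then F(1) - F(0) = (125/3) - (64/3) = 61/3.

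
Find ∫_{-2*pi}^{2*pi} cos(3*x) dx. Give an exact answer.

An antiderivative is F(x) = sin(3*x)/3.
Then F(2*pi) - F(-2*pi) = (0) - (0) = 0.

0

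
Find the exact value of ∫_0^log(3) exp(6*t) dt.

364/3

Let u = exp(t), so du = exp(t) dt. When t = 0, u = 1; when t = log(3), u = 3.
The integral becomes ∫ u**5 du from 1 to 3, with antiderivative u**6/6.
Back in t: F(t) = exp(6*t)/6.
Then F(log(3)) - F(0) = (243/2) - (1/6) = 364/3.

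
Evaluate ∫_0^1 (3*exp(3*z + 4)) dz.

Let u = 3*z + 4, so du = 3 dz. When z = 0, u = 4; when z = 1, u = 7.
The integral becomes ∫ exp(u) du from 4 to 7, with antiderivative exp(u).
Back in z: F(z) = exp(3*z + 4).
Then F(1) - F(0) = (exp(7)) - (exp(4)) = -exp(4) + exp(7).

-exp(4) + exp(7)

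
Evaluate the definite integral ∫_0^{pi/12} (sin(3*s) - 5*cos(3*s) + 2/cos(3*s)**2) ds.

1 - sqrt(2)

An antiderivative is F(s) = -5*sin(3*s)/3 - cos(3*s)/3 + 2*tan(3*s)/3.
Then F(pi/12) - F(0) = (2/3 - sqrt(2)) - (-1/3) = 1 - sqrt(2).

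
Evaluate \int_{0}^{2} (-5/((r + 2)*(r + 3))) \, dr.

-5*log(3) - 5*log(2) + 5*log(5)

Factor the denominator: r**2 + 5*r + 6 = (r + 3)(r + 2).
Partial fractions: -5/((r + 2)*(r + 3)) = 5/(r + 3) - 5/(r + 2).
An antiderivative is F(r) = -5*log(r + 2) + 5*log(r + 3).
Then F(2) - F(0) = (-10*log(2) + 5*log(5)) - (-5*log(2) + 5*log(3)) = -5*log(3) - 5*log(2) + 5*log(5).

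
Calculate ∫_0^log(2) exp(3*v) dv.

7/3

Let u = exp(v), so du = exp(v) dv. When v = 0, u = 1; when v = log(2), u = 2.
The integral becomes ∫ u**2 du from 1 to 2, with antiderivative u**3/3.
Back in v: F(v) = exp(3*v)/3.
Then F(log(2)) - F(0) = (8/3) - (1/3) = 7/3.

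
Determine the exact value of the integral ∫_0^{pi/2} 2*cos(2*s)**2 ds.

Use the identity cos^2(2*s) = (1 + cos(4*s))/2.
An antiderivative is F(s) = s + sin(4*s)/4.
Then F(pi/2) - F(0) = (pi/2) - (0) = pi/2.

pi/2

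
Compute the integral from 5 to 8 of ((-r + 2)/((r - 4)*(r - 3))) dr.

Factor the denominator: r**2 - 7*r + 12 = (r - 3)(r - 4).
Partial fractions: (-r + 2)/((r - 4)*(r - 3)) = 1/(r - 3) - 2/(r - 4).
An antiderivative is F(r) = -2*log(r - 4) + log(r - 3).
Then F(8) - F(5) = (log(5/16)) - (log(2)) = log(5/32).

log(5/32)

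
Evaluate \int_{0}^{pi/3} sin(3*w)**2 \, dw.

pi/6

Use the identity sin^2(3*w) = (1 - cos(6*w))/2.
An antiderivative is F(w) = w/2 - sin(6*w)/12.
Then F(pi/3) - F(0) = (pi/6) - (0) = pi/6.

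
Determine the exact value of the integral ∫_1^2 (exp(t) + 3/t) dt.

-exp(1) + log(8) + exp(2)

An antiderivative is F(t) = exp(t) + 3*log(t).
Then F(2) - F(1) = (log(8) + exp(2)) - (exp(1)) = -exp(1) + log(8) + exp(2).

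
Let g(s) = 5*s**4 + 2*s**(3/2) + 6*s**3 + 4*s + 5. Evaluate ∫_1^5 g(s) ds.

20*sqrt(5) + 20636/5

By the power rule, an antiderivative is F(s) = 4*s**(5/2)/5 + s**5 + 3*s**4/2 + 2*s**2 + 5*s.
Then F(5) - F(1) = (20*sqrt(5) + 8275/2) - (103/10) = 20*sqrt(5) + 20636/5.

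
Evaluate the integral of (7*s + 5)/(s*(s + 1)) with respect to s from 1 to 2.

Factor the denominator: s**2 + s = (s + 1)s.
Partial fractions: (7*s + 5)/(s*(s + 1)) = 2/(s + 1) + 5/s.
An antiderivative is F(s) = 5*log(s) + 2*log(s + 1).
Then F(2) - F(1) = (2*log(3) + 5*log(2)) - (log(4)) = log(72).

log(72)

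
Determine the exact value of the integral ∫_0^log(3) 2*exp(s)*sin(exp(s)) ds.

Let u = exp(s), so du = exp(s) ds. When s = 0, u = 1; when s = log(3), u = 3.
The integral becomes 2·∫ sin(u) du from 1 to 3, with antiderivative -2*cos(u).
Back in s: F(s) = -2*cos(exp(s)).
Then F(log(3)) - F(0) = (-2*cos(3)) - (-2*cos(1)) = 2*cos(1) - 2*cos(3).

2*cos(1) - 2*cos(3)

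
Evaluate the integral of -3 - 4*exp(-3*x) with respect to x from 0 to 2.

An antiderivative is F(x) = -3*x + 4*exp(-3*x)/3.
Then F(2) - F(0) = (-6 + 4*exp(-6)/3) - (4/3) = -22/3 + 4*exp(-6)/3.

-22/3 + 4*exp(-6)/3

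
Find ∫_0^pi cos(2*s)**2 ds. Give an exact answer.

Use the identity cos^2(2*s) = (1 + cos(4*s))/2.
An antiderivative is F(s) = s/2 + sin(4*s)/8.
Then F(pi) - F(0) = (pi/2) - (0) = pi/2.

pi/2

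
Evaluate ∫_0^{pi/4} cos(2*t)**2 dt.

pi/8

Use the identity cos^2(2*t) = (1 + cos(4*t))/2.
An antiderivative is F(t) = t/2 + sin(4*t)/8.
Then F(pi/4) - F(0) = (pi/8) - (0) = pi/8.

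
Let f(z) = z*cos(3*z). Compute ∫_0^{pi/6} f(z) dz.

Integrate by parts once (u = z, dv = cos(3*z) dz).
An antiderivative is F(z) = z*sin(3*z)/3 + cos(3*z)/9.
Then F(pi/6) - F(0) = (pi/18) - (1/9) = -1/9 + pi/18.

-1/9 + pi/18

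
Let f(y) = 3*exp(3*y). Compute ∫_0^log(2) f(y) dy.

Let u = exp(y), so du = exp(y) dy. When y = 0, u = 1; when y = log(2), u = 2.
The integral becomes 3·∫ u**2 du from 1 to 2, with antiderivative u**3.
Back in y: F(y) = exp(3*y).
Then F(log(2)) - F(0) = (8) - (1) = 7.

7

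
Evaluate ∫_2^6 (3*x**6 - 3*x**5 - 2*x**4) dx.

3273344/35

By the power rule, an antiderivative is F(x) = 3*x**7/7 - x**6/2 - 2*x**5/5.
Then F(6) - F(2) = (3273696/35) - (352/35) = 3273344/35.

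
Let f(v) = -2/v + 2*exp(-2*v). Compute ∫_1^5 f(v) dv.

-2*log(5) - exp(-10) + exp(-2)

An antiderivative is F(v) = -2*log(v) - exp(-2*v).
Then F(5) - F(1) = (-2*log(5) - exp(-10)) - (-exp(-2)) = -2*log(5) - exp(-10) + exp(-2).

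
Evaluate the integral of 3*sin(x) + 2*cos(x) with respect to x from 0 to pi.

An antiderivative is F(x) = 2*sin(x) - 3*cos(x).
Then F(pi) - F(0) = (3) - (-3) = 6.

6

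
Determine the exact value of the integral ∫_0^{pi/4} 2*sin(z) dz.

An antiderivative is F(z) = -2*cos(z).
Then F(pi/4) - F(0) = (-sqrt(2)) - (-2) = 2 - sqrt(2).

2 - sqrt(2)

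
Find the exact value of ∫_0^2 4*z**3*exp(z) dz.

24 + 8*exp(2)

Integrate by parts 3 times (u = z^3, dv = 4*exp(z) dz).
An antiderivative is F(z) = (4*z**3 - 12*z**2 + 24*z - 24)*exp(z).
Then F(2) - F(0) = (8*exp(2)) - (-24) = 24 + 8*exp(2).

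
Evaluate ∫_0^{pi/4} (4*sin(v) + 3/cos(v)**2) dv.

An antiderivative is F(v) = -4*cos(v) + 3*tan(v).
Then F(pi/4) - F(0) = (3 - 2*sqrt(2)) - (-4) = 7 - 2*sqrt(2).

7 - 2*sqrt(2)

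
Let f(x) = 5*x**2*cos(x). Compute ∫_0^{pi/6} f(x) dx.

Integrate by parts twice (u = x^2, dv = 5*cos(x) dx).
An antiderivative is F(x) = 5*x**2*sin(x) + 10*x*cos(x) - 10*sin(x).
Then F(pi/6) - F(0) = (-5 + 5*pi**2/72 + 5*sqrt(3)*pi/6) - (0) = -5 + 5*pi**2/72 + 5*sqrt(3)*pi/6.

-5 + 5*pi**2/72 + 5*sqrt(3)*pi/6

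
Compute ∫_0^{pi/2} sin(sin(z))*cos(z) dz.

Let u = sin(z), so du = cos(z) dz. When z = 0, u = 0; when z = pi/2, u = 1.
The integral becomes ∫ sin(u) du from 0 to 1, with antiderivative -cos(u).
Back in z: F(z) = -cos(sin(z)).
Then F(pi/2) - F(0) = (-cos(1)) - (-1) = 1 - cos(1).

1 - cos(1)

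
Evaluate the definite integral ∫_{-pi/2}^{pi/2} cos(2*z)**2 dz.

Use the identity cos^2(2*z) = (1 + cos(4*z))/2.
An antiderivative is F(z) = z/2 + sin(4*z)/8.
Then F(pi/2) - F(-pi/2) = (pi/4) - (-pi/4) = pi/2.

pi/2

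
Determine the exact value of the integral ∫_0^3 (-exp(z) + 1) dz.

An antiderivative is F(z) = z - exp(z).
Then F(3) - F(0) = (3 - exp(3)) - (-1) = 4 - exp(3).

4 - exp(3)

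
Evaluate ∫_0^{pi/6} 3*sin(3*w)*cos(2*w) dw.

Use the identity sin(3*w)cos(2*w) = [sin(5*w) + sin(w)]/2.
An antiderivative is F(w) = -3*cos(w)/2 - 3*cos(5*w)/10.
Then F(pi/6) - F(0) = (-3*sqrt(3)/5) - (-9/5) = 9/5 - 3*sqrt(3)/5.

9/5 - 3*sqrt(3)/5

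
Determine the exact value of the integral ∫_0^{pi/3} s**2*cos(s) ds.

Integrate by parts twice (u = s^2, dv = cos(s) ds).
An antiderivative is F(s) = s**2*sin(s) + 2*s*cos(s) - 2*sin(s).
Then F(pi/3) - F(0) = (-sqrt(3) + sqrt(3)*pi**2/18 + pi/3) - (0) = -sqrt(3) + sqrt(3)*pi**2/18 + pi/3.

-sqrt(3) + sqrt(3)*pi**2/18 + pi/3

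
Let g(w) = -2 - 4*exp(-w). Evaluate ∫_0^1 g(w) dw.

An antiderivative is F(w) = -2*w + 4*exp(-w).
Then F(1) - F(0) = (-2 + 4*exp(-1)) - (4) = -6 + 4*exp(-1).

-6 + 4*exp(-1)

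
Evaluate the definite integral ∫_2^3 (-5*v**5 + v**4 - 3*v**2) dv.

By the power rule, an antiderivative is F(v) = -5*v**6/6 + v**5/5 - v**3.
Then F(3) - F(2) = (-5859/10) - (-824/15) = -15929/30.

-15929/30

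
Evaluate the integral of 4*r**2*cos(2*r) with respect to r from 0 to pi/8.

sqrt(2)*(-32 + pi**2 + 8*pi)/64

Integrate by parts twice (u = r^2, dv = 4*cos(2*r) dr).
An antiderivative is F(r) = 2*r**2*sin(2*r) + 2*r*cos(2*r) - sin(2*r).
Then F(pi/8) - F(0) = (sqrt(2)*(-32 + pi**2 + 8*pi)/64) - (0) = sqrt(2)*(-32 + pi**2 + 8*pi)/64.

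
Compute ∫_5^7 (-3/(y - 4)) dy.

An antiderivative is F(y) = -3*log(y - 4).
Then F(7) - F(5) = (-log(27)) - (0) = -log(27).

-log(27)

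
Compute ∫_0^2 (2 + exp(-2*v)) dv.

An antiderivative is F(v) = 2*v - exp(-2*v)/2.
Then F(2) - F(0) = (4 - exp(-4)/2) - (-1/2) = 9/2 - exp(-4)/2.

9/2 - exp(-4)/2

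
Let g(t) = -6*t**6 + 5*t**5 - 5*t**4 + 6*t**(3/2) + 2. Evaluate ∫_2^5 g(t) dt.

By the power rule, an antiderivative is F(t) = -6*t**7/7 + 5*t**6/6 + 12*t**(5/2)/5 - t**5 + 2*t.
Then F(5) - F(2) = (-2396455/42 + 60*sqrt(5)) - (-1772/21 + 48*sqrt(2)/5) = -797637/14 - 48*sqrt(2)/5 + 60*sqrt(5).

-797637/14 - 48*sqrt(2)/5 + 60*sqrt(5)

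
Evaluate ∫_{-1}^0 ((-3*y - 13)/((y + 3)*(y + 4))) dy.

-5*log(3) + 6*log(2)

Factor the denominator: y**2 + 7*y + 12 = (y + 4)(y + 3).
Partial fractions: (-3*y - 13)/((y + 3)*(y + 4)) = 1/(y + 4) - 4/(y + 3).
An antiderivative is F(y) = -4*log(y + 3) + log(y + 4).
Then F(0) - F(-1) = (log(4/81)) - (log(3/16)) = -5*log(3) + 6*log(2).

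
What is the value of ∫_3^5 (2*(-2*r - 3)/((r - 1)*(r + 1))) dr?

Factor the denominator: r**2 - 1 = (r + 1)(r - 1).
Partial fractions: 2*(-2*r - 3)/((r - 1)*(r + 1)) = 1/(r + 1) - 5/(r - 1).
An antiderivative is F(r) = -5*log(r - 1) + log(r + 1).
Then F(5) - F(3) = (-9*log(2) + log(3)) - (-log(8)) = log(3/64).

log(3/64)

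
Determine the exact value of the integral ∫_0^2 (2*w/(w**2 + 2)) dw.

Let u = w**2 + 2, so du = 2*w dw. When w = 0, u = 2; when w = 2, u = 6.
The integral becomes ∫ 1/u du from 2 to 6, with antiderivative log(u).
Back in w: F(w) = log(w**2 + 2).
Then F(2) - F(0) = (log(6)) - (log(2)) = log(3).

log(3)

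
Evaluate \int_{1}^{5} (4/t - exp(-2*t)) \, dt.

(-exp(8) + 1 + 8*exp(10)*log(5))*exp(-10)/2

An antiderivative is F(t) = 4*log(t) + exp(-2*t)/2.
Then F(5) - F(1) = (exp(-10)/2 + 4*log(5)) - (exp(-2)/2) = (-exp(8) + 1 + 8*exp(10)*log(5))*exp(-10)/2.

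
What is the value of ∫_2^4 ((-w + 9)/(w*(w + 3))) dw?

Factor the denominator: w**2 + 3*w = (w + 3)w.
Partial fractions: (-w + 9)/(w*(w + 3)) = -4/(w + 3) + 3/w.
An antiderivative is F(w) = 3*log(w) - 4*log(w + 3).
Then F(4) - F(2) = (-4*log(7) + 6*log(2)) - (-4*log(5) + 3*log(2)) = -4*log(7) + 3*log(2) + 4*log(5).

-4*log(7) + 3*log(2) + 4*log(5)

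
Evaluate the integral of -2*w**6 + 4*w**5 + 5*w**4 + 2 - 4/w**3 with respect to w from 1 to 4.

By the power rule, an antiderivative is F(w) = -2*w**7/7 + 2*w**6/3 + w**5 + 2*w + 2/w**2.
Then F(4) - F(1) = (-154283/168) - (113/21) = -51729/56.

-51729/56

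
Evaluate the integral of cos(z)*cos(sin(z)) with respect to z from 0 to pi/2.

sin(1)

Let u = sin(z), so du = cos(z) dz. When z = 0, u = 0; when z = pi/2, u = 1.
The integral becomes ∫ cos(u) du from 0 to 1, with antiderivative sin(u).
Back in z: F(z) = sin(sin(z)).
Then F(pi/2) - F(0) = (sin(1)) - (0) = sin(1).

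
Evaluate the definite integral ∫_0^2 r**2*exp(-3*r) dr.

Integrate by parts twice (u = r^2, dv = exp(-3*r) dr).
An antiderivative is F(r) = (-9*r**2 - 6*r - 2)*exp(-3*r)/27.
Then F(2) - F(0) = (-50*exp(-6)/27) - (-2/27) = 2/27 - 50*exp(-6)/27.

2/27 - 50*exp(-6)/27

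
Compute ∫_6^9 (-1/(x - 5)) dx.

An antiderivative is F(x) = -log(x - 5).
Then F(9) - F(6) = (-log(4)) - (0) = -log(4).

-log(4)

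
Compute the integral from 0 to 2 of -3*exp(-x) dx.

An antiderivative is F(x) = 3*exp(-x).
Then F(2) - F(0) = (3*exp(-2)) - (3) = -3 + 3*exp(-2).

-3 + 3*exp(-2)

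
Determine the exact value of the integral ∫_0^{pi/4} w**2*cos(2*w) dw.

-1/4 + pi**2/32

Integrate by parts twice (u = w^2, dv = cos(2*w) dw).
An antiderivative is F(w) = w**2*sin(2*w)/2 + w*cos(2*w)/2 - sin(2*w)/4.
Then F(pi/4) - F(0) = (-1/4 + pi**2/32) - (0) = -1/4 + pi**2/32.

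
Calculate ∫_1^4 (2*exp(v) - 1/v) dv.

An antiderivative is F(v) = 2*exp(v) - log(v).
Then F(4) - F(1) = (-log(4) + 2*exp(4)) - (2*exp(1)) = -2*exp(1) - 2*log(2) + 2*exp(4).

-2*exp(1) - 2*log(2) + 2*exp(4)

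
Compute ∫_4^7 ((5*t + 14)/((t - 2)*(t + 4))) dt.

Factor the denominator: t**2 + 2*t - 8 = (t + 4)(t - 2).
Partial fractions: (5*t + 14)/((t - 2)*(t + 4)) = 1/(t + 4) + 4/(t - 2).
An antiderivative is F(t) = 4*log(t - 2) + log(t + 4).
Then F(7) - F(4) = (log(11) + 4*log(5)) - (7*log(2)) = -7*log(2) + log(11) + 4*log(5).

-7*log(2) + log(11) + 4*log(5)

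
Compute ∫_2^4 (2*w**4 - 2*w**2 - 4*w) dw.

By the power rule, an antiderivative is F(w) = 2*w**5/5 - 2*w**3/3 - 2*w**2.
Then F(4) - F(2) = (5024/15) - (-8/15) = 5032/15.

5032/15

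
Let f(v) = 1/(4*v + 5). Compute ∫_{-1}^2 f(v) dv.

log(13)/4

An antiderivative is F(v) = log(4*v + 5)/4.
Then F(2) - F(-1) = (log(13)/4) - (0) = log(13)/4.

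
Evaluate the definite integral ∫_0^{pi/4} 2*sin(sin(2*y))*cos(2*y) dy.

Let u = sin(2*y), so du = 2*cos(2*y) dy. When y = 0, u = 0; when y = pi/4, u = 1.
The integral becomes ∫ sin(u) du from 0 to 1, with antiderivative -cos(u).
Back in y: F(y) = -cos(sin(2*y)).
Then F(pi/4) - F(0) = (-cos(1)) - (-1) = 1 - cos(1).

1 - cos(1)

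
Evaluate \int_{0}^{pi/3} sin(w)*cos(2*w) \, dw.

1/12

Use the identity sin(w)cos(2*w) = [sin(3*w) + sin(-w)]/2.
An antiderivative is F(w) = cos(w)/2 - cos(3*w)/6.
Then F(pi/3) - F(0) = (5/12) - (1/3) = 1/12.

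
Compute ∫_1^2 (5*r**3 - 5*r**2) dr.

85/12

By the power rule, an antiderivative is F(r) = 5*r**4/4 - 5*r**3/3.
Then F(2) - F(1) = (20/3) - (-5/12) = 85/12.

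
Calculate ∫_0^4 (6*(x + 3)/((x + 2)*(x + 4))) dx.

3*log(2) + 3*log(3)

Factor the denominator: x**2 + 6*x + 8 = (x + 4)(x + 2).
Partial fractions: 6*(x + 3)/((x + 2)*(x + 4)) = 3/(x + 4) + 3/(x + 2).
An antiderivative is F(x) = 3*log(x + 2) + 3*log(x + 4).
Then F(4) - F(0) = (3*log(3) + 12*log(2)) - (9*log(2)) = 3*log(2) + 3*log(3).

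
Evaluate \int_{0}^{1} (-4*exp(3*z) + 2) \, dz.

10/3 - 4*exp(3)/3

An antiderivative is F(z) = -4*exp(3*z)/3 + 2*z.
Then F(1) - F(0) = (2 - 4*exp(3)/3) - (-4/3) = 10/3 - 4*exp(3)/3.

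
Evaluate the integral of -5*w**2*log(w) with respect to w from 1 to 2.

Integrate by parts once (u = ln w, dv = -5*w**2 dw).
An antiderivative is F(w) = -5*w**3*(3*log(w) - 1)/9.
Then F(2) - F(1) = (40/9 - 40*log(2)/3) - (5/9) = 35/9 - 40*log(2)/3.

35/9 - 40*log(2)/3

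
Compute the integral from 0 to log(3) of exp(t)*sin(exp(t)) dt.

cos(1) - cos(3)

Let u = exp(t), so du = exp(t) dt. When t = 0, u = 1; when t = log(3), u = 3.
The integral becomes ∫ sin(u) du from 1 to 3, with antiderivative -cos(u).
Back in t: F(t) = -cos(exp(t)).
Then F(log(3)) - F(0) = (-cos(3)) - (-cos(1)) = cos(1) - cos(3).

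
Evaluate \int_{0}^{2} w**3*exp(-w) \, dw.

Integrate by parts 3 times (u = w^3, dv = exp(-w) dw).
An antiderivative is F(w) = (-w**3 - 3*w**2 - 6*w - 6)*exp(-w).
Then F(2) - F(0) = (-38*exp(-2)) - (-6) = 6 - 38*exp(-2).

6 - 38*exp(-2)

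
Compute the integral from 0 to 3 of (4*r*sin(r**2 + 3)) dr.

Let u = r**2 + 3, so du = 2*r dr. When r = 0, u = 3; when r = 3, u = 12.
The integral becomes 2·∫ sin(u) du from 3 to 12, with antiderivative -2*cos(u).
Back in r: F(r) = -2*cos(r**2 + 3).
Then F(3) - F(0) = (-2*cos(12)) - (-2*cos(3)) = 2*cos(3) - 2*cos(12).

2*cos(3) - 2*cos(12)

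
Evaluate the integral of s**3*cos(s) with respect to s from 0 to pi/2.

Integrate by parts 3 times (u = s^3, dv = cos(s) ds).
An antiderivative is F(s) = s**3*sin(s) + 3*s**2*cos(s) - 6*s*sin(s) - 6*cos(s).
Then F(pi/2) - F(0) = (pi*(-24 + pi**2)/8) - (-6) = -3*pi + pi**3/8 + 6.

-3*pi + pi**3/8 + 6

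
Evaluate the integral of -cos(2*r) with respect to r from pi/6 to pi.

An antiderivative is F(r) = -sin(2*r)/2.
Then F(pi) - F(pi/6) = (0) - (-sqrt(3)/4) = sqrt(3)/4.

sqrt(3)/4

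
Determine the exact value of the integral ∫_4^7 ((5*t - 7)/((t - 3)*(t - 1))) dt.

Factor the denominator: t**2 - 4*t + 3 = (t - 1)(t - 3).
Partial fractions: (5*t - 7)/((t - 3)*(t - 1)) = 1/(t - 1) + 4/(t - 3).
An antiderivative is F(t) = 4*log(t - 3) + log(t - 1).
Then F(7) - F(4) = (log(3) + 9*log(2)) - (log(3)) = 9*log(2).

9*log(2)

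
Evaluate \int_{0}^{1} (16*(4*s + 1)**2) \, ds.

Let u = 4*s + 1, so du = 4 ds. When s = 0, u = 1; when s = 1, u = 5.
The integral becomes 4·∫ u**2 du from 1 to 5, with antiderivative 4*u**3/3.
Back in s: F(s) = 4*(4*s + 1)**3/3.
Then F(1) - F(0) = (500/3) - (4/3) = 496/3.

496/3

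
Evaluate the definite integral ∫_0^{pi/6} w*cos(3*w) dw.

-1/9 + pi/18

Integrate by parts once (u = w, dv = cos(3*w) dw).
An antiderivative is F(w) = w*sin(3*w)/3 + cos(3*w)/9.
Then F(pi/6) - F(0) = (pi/18) - (1/9) = -1/9 + pi/18.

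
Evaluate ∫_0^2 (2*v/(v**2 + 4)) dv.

Let u = v**2 + 4, so du = 2*v dv. When v = 0, u = 4; when v = 2, u = 8.
The integral becomes ∫ 1/u du from 4 to 8, with antiderivative log(u).
Back in v: F(v) = log(v**2 + 4).
Then F(2) - F(0) = (log(8)) - (log(4)) = log(2).

log(2)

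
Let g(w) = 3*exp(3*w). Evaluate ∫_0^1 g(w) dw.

Let u = 3*w, so du = 3 dw. When w = 0, u = 0; when w = 1, u = 3.
The integral becomes ∫ exp(u) du from 0 to 3, with antiderivative exp(u).
Back in w: F(w) = exp(3*w).
Then F(1) - F(0) = (exp(3)) - (1) = -1 + exp(3).

-1 + exp(3)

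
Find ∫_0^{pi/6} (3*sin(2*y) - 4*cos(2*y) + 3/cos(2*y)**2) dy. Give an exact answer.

An antiderivative is F(y) = -2*sin(2*y) - 3*cos(2*y)/2 + 3*tan(2*y)/2.
Then F(pi/6) - F(0) = (-3/4 + sqrt(3)/2) - (-3/2) = 3/4 + sqrt(3)/2.

3/4 + sqrt(3)/2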